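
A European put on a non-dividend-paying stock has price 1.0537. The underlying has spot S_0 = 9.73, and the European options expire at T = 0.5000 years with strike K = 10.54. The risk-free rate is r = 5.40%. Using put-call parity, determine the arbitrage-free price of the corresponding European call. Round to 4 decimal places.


Put-call parity: C - P = S_0 * exp(-qT) - K * exp(-rT).
S_0 * exp(-qT) = 9.7300 * 1.00000000 = 9.73000000
K * exp(-rT) = 10.5400 * 0.97336124 = 10.25922749
C = P + S*exp(-qT) - K*exp(-rT)
C = 1.0537 + 9.73000000 - 10.25922749 = 0.5245

Answer: Call price = 0.5245


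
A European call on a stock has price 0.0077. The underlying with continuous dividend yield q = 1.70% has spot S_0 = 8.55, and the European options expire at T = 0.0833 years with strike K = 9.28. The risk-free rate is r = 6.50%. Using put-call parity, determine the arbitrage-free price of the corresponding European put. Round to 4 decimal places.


Answer: Put price = 0.6997

Derivation:
Put-call parity: C - P = S_0 * exp(-qT) - K * exp(-rT).
S_0 * exp(-qT) = 8.5500 * 0.99858490 = 8.53790091
K * exp(-rT) = 9.2800 * 0.99460013 = 9.22988922
P = C - S*exp(-qT) + K*exp(-rT)
P = 0.0077 - 8.53790091 + 9.22988922 = 0.6997


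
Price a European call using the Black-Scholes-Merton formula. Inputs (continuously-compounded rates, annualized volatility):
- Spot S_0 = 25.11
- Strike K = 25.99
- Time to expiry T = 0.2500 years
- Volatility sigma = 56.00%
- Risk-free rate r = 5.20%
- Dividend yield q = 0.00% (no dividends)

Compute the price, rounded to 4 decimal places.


d1 = (ln(S/K) + (r - q + 0.5*sigma^2) * T) / (sigma * sqrt(T)) = 0.06340830
d2 = d1 - sigma * sqrt(T) = -0.21659170
exp(-rT) = 0.98708414; exp(-qT) = 1.00000000
C = S_0 * exp(-qT) * N(d1) - K * exp(-rT) * N(d2)
N(d1) = 0.52527931; N(d2) = 0.41426328
C = 25.1100 * 1.00000000 * 0.52527931 - 25.9900 * 0.98708414 * 0.41426328 = 2.5621

Answer: Price = 2.5621


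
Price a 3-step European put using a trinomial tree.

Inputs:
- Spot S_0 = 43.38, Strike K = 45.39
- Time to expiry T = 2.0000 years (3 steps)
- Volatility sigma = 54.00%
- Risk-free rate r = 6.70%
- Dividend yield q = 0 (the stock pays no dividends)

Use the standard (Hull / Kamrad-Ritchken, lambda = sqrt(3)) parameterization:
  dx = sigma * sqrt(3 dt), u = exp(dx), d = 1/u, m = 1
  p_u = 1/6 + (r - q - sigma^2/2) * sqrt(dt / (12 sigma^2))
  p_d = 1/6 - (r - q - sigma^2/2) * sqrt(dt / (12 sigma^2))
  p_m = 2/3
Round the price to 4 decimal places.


dt = T/N = 0.666667; dx = sigma*sqrt(3*dt) = 0.763675
u = exp(dx) = 2.146150; d = 1/u = 0.465951
p_u = 0.132272, p_m = 0.666667, p_d = 0.201062
Discount per step: exp(-r*dt) = 0.956316
Stock lattice S(k, j) with j the centered position index:
  k=0: S(0,+0) = 43.3800
  k=1: S(1,-1) = 20.2129; S(1,+0) = 43.3800; S(1,+1) = 93.1000
  k=2: S(2,-2) = 9.4182; S(2,-1) = 20.2129; S(2,+0) = 43.3800; S(2,+1) = 93.1000; S(2,+2) = 199.8065
  k=3: S(3,-3) = 4.3884; S(3,-2) = 9.4182; S(3,-1) = 20.2129; S(3,+0) = 43.3800; S(3,+1) = 93.1000; S(3,+2) = 199.8065; S(3,+3) = 428.8145
Terminal payoffs V(N, j) = max(K - S_T, 0):
  V(3,-3) = 41.001566; V(3,-2) = 35.971764; V(3,-1) = 25.177056; V(3,+0) = 2.010000; V(3,+1) = 0.000000; V(3,+2) = 0.000000; V(3,+3) = 0.000000
Backward induction: V(k, j) = exp(-r*dt) * [p_u * V(k+1, j+1) + p_m * V(k+1, j) + p_d * V(k+1, j-1)]
  V(2,-2) = exp(-r*dt) * [p_u*25.177056 + p_m*35.971764 + p_d*41.001566] = 34.002044
  V(2,-1) = exp(-r*dt) * [p_u*2.010000 + p_m*25.177056 + p_d*35.971764] = 23.222337
  V(2,+0) = exp(-r*dt) * [p_u*0.000000 + p_m*2.010000 + p_d*25.177056] = 6.122473
  V(2,+1) = exp(-r*dt) * [p_u*0.000000 + p_m*0.000000 + p_d*2.010000] = 0.386480
  V(2,+2) = exp(-r*dt) * [p_u*0.000000 + p_m*0.000000 + p_d*0.000000] = 0.000000
  V(1,-1) = exp(-r*dt) * [p_u*6.122473 + p_m*23.222337 + p_d*34.002044] = 22.117582
  V(1,+0) = exp(-r*dt) * [p_u*0.386480 + p_m*6.122473 + p_d*23.222337] = 8.417392
  V(1,+1) = exp(-r*dt) * [p_u*0.000000 + p_m*0.386480 + p_d*6.122473] = 1.423619
  V(0,+0) = exp(-r*dt) * [p_u*1.423619 + p_m*8.417392 + p_d*22.117582] = 9.799275

Answer: Price = V(0,0) = 9.7993


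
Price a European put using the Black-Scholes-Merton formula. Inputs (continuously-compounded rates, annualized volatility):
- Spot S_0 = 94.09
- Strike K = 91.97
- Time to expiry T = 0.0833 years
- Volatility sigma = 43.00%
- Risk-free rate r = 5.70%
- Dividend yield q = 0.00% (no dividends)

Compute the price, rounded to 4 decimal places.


d1 = (ln(S/K) + (r - q + 0.5*sigma^2) * T) / (sigma * sqrt(T)) = 0.28394007
d2 = d1 - sigma * sqrt(T) = 0.15983460
exp(-rT) = 0.99526315; exp(-qT) = 1.00000000
P = K * exp(-rT) * N(-d2) - S_0 * exp(-qT) * N(-d1)
N(-d1) = 0.38822815; N(-d2) = 0.43650569
P = 91.9700 * 0.99526315 * 0.43650569 - 94.0900 * 1.00000000 * 0.38822815 = 3.4269

Answer: Price = 3.4269


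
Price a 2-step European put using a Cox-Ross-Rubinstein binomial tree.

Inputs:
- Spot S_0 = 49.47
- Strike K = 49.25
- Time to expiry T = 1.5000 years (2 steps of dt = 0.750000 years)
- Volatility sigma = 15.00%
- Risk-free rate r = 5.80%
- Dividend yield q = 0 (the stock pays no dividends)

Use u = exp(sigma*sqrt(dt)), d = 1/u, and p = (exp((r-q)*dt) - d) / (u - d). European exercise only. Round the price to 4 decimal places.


dt = T/N = 0.750000
u = exp(sigma*sqrt(dt)) = 1.138719; d = 1/u = 0.878180
p = (exp((r-q)*dt) - d) / (u - d) = 0.638216
Discount per step: exp(-r*dt) = 0.957433
Stock lattice S(k, i) with i counting down-moves:
  k=0: S(0,0) = 49.4700
  k=1: S(1,0) = 56.3324; S(1,1) = 43.4436
  k=2: S(2,0) = 64.1468; S(2,1) = 49.4700; S(2,2) = 38.1513
Terminal payoffs V(N, i) = max(K - S_T, 0):
  V(2,0) = 0.000000; V(2,1) = 0.000000; V(2,2) = 11.098739
Backward induction: V(k, i) = exp(-r*dt) * [p * V(k+1, i) + (1-p) * V(k+1, i+1)].
  V(1,0) = exp(-r*dt) * [p*0.000000 + (1-p)*0.000000] = 0.000000
  V(1,1) = exp(-r*dt) * [p*0.000000 + (1-p)*11.098739] = 3.844424
  V(0,0) = exp(-r*dt) * [p*0.000000 + (1-p)*3.844424] = 1.331647

Answer: Price = V(0,0) = 1.3316


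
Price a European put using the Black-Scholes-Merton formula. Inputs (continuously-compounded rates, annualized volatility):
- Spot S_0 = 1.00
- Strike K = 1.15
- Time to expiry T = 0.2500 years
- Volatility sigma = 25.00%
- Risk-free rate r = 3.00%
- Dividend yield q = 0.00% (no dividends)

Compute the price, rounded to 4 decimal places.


Answer: Price = 0.1513

Derivation:
d1 = (ln(S/K) + (r - q + 0.5*sigma^2) * T) / (sigma * sqrt(T)) = -0.99559554
d2 = d1 - sigma * sqrt(T) = -1.12059554
exp(-rT) = 0.99252805; exp(-qT) = 1.00000000
P = K * exp(-rT) * N(-d2) - S_0 * exp(-qT) * N(-d1)
N(-d1) = 0.84027665; N(-d2) = 0.86876997
P = 1.1500 * 0.99252805 * 0.86876997 - 1.0000 * 1.00000000 * 0.84027665 = 0.1513


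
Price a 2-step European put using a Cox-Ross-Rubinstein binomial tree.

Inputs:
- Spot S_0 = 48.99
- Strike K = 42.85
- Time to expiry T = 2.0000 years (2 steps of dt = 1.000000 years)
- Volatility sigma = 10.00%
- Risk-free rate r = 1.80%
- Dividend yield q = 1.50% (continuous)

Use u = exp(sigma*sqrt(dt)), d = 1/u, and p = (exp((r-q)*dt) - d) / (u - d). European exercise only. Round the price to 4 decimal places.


dt = T/N = 1.000000
u = exp(sigma*sqrt(dt)) = 1.105171; d = 1/u = 0.904837
p = (exp((r-q)*dt) - d) / (u - d) = 0.490018
Discount per step: exp(-r*dt) = 0.982161
Stock lattice S(k, i) with i counting down-moves:
  k=0: S(0,0) = 48.9900
  k=1: S(1,0) = 54.1423; S(1,1) = 44.3280
  k=2: S(2,0) = 59.8365; S(2,1) = 48.9900; S(2,2) = 40.1096
Terminal payoffs V(N, i) = max(K - S_T, 0):
  V(2,0) = 0.000000; V(2,1) = 0.000000; V(2,2) = 2.740380
Backward induction: V(k, i) = exp(-r*dt) * [p * V(k+1, i) + (1-p) * V(k+1, i+1)].
  V(1,0) = exp(-r*dt) * [p*0.000000 + (1-p)*0.000000] = 0.000000
  V(1,1) = exp(-r*dt) * [p*0.000000 + (1-p)*2.740380] = 1.372613
  V(0,0) = exp(-r*dt) * [p*0.000000 + (1-p)*1.372613] = 0.687520

Answer: Price = V(0,0) = 0.6875


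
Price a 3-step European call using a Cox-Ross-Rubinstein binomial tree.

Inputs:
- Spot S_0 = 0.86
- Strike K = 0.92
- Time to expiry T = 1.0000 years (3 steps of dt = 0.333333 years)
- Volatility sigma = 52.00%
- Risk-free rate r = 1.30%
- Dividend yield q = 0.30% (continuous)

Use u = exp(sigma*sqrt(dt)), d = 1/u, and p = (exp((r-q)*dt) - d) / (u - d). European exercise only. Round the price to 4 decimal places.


Answer: Price = V(0,0) = 0.1700

Derivation:
dt = T/N = 0.333333
u = exp(sigma*sqrt(dt)) = 1.350159; d = 1/u = 0.740654
p = (exp((r-q)*dt) - d) / (u - d) = 0.430981
Discount per step: exp(-r*dt) = 0.995676
Stock lattice S(k, i) with i counting down-moves:
  k=0: S(0,0) = 0.8600
  k=1: S(1,0) = 1.1611; S(1,1) = 0.6370
  k=2: S(2,0) = 1.5677; S(2,1) = 0.8600; S(2,2) = 0.4718
  k=3: S(3,0) = 2.1167; S(3,1) = 1.1611; S(3,2) = 0.6370; S(3,3) = 0.3494
Terminal payoffs V(N, i) = max(S_T - K, 0):
  V(3,0) = 1.196669; V(3,1) = 0.241136; V(3,2) = 0.000000; V(3,3) = 0.000000
Backward induction: V(k, i) = exp(-r*dt) * [p * V(k+1, i) + (1-p) * V(k+1, i+1)].
  V(2,0) = exp(-r*dt) * [p*1.196669 + (1-p)*0.241136] = 0.650130
  V(2,1) = exp(-r*dt) * [p*0.241136 + (1-p)*0.000000] = 0.103476
  V(2,2) = exp(-r*dt) * [p*0.000000 + (1-p)*0.000000] = 0.000000
  V(1,0) = exp(-r*dt) * [p*0.650130 + (1-p)*0.103476] = 0.337607
  V(1,1) = exp(-r*dt) * [p*0.103476 + (1-p)*0.000000] = 0.044403
  V(0,0) = exp(-r*dt) * [p*0.337607 + (1-p)*0.044403] = 0.170030


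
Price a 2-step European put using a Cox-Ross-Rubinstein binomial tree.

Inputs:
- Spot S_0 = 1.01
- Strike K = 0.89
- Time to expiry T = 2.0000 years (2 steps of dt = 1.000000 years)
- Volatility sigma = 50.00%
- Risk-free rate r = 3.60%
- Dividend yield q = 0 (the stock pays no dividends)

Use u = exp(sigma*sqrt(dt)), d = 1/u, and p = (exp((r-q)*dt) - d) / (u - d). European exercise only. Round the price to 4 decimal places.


Answer: Price = V(0,0) = 0.1664

Derivation:
dt = T/N = 1.000000
u = exp(sigma*sqrt(dt)) = 1.648721; d = 1/u = 0.606531
p = (exp((r-q)*dt) - d) / (u - d) = 0.412713
Discount per step: exp(-r*dt) = 0.964640
Stock lattice S(k, i) with i counting down-moves:
  k=0: S(0,0) = 1.0100
  k=1: S(1,0) = 1.6652; S(1,1) = 0.6126
  k=2: S(2,0) = 2.7455; S(2,1) = 1.0100; S(2,2) = 0.3716
Terminal payoffs V(N, i) = max(K - S_T, 0):
  V(2,0) = 0.000000; V(2,1) = 0.000000; V(2,2) = 0.518442
Backward induction: V(k, i) = exp(-r*dt) * [p * V(k+1, i) + (1-p) * V(k+1, i+1)].
  V(1,0) = exp(-r*dt) * [p*0.000000 + (1-p)*0.000000] = 0.000000
  V(1,1) = exp(-r*dt) * [p*0.000000 + (1-p)*0.518442] = 0.293708
  V(0,0) = exp(-r*dt) * [p*0.000000 + (1-p)*0.293708] = 0.166392


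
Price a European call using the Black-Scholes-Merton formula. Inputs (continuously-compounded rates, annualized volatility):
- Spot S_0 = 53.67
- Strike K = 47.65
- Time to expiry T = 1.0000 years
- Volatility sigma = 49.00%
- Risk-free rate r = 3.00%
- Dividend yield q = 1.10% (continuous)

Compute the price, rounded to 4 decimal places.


Answer: Price = 13.4027

Derivation:
d1 = (ln(S/K) + (r - q + 0.5*sigma^2) * T) / (sigma * sqrt(T)) = 0.52657460
d2 = d1 - sigma * sqrt(T) = 0.03657460
exp(-rT) = 0.97044553; exp(-qT) = 0.98906028
C = S_0 * exp(-qT) * N(d1) - K * exp(-rT) * N(d2)
N(d1) = 0.70075548; N(d2) = 0.51458790
C = 53.6700 * 0.98906028 * 0.70075548 - 47.6500 * 0.97044553 * 0.51458790 = 13.4027


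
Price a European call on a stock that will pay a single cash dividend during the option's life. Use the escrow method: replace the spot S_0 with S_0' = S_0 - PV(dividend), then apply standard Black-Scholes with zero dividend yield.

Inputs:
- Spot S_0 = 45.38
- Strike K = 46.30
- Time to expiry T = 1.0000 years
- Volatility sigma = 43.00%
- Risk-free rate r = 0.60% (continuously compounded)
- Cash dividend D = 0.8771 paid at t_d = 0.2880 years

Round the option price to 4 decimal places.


Answer: Price = 6.9691

Derivation:
PV(D) = D * exp(-r * t_d) = 0.8771 * 0.99827349 = 0.87558568
S_0' = S_0 - PV(D) = 45.3800 - 0.87558568 = 44.50441432
d1 = (ln(S_0'/K) + (r + sigma^2/2)*T) / (sigma*sqrt(T)) = 0.13696842
d2 = d1 - sigma*sqrt(T) = -0.29303158
exp(-rT) = 0.99401796
N(d1) = 0.55447212; N(d2) = 0.38474901
C = S_0' * N(d1) - K * exp(-rT) * N(d2) = 44.50441432 * 0.55447212 - 46.3000 * 0.99401796 * 0.38474901 = 6.9691


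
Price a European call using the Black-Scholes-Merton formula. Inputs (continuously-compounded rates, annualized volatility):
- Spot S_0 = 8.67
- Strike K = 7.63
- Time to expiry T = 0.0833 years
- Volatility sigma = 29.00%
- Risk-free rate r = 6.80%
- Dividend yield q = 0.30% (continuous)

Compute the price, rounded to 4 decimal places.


Answer: Price = 1.0970

Derivation:
d1 = (ln(S/K) + (r - q + 0.5*sigma^2) * T) / (sigma * sqrt(T)) = 1.63321113
d2 = d1 - sigma * sqrt(T) = 1.54951209
exp(-rT) = 0.99435161; exp(-qT) = 0.99975013
C = S_0 * exp(-qT) * N(d1) - K * exp(-rT) * N(d2)
N(d1) = 0.94878770; N(d2) = 0.93937067
C = 8.6700 * 0.99975013 * 0.94878770 - 7.6300 * 0.99435161 * 0.93937067 = 1.0970


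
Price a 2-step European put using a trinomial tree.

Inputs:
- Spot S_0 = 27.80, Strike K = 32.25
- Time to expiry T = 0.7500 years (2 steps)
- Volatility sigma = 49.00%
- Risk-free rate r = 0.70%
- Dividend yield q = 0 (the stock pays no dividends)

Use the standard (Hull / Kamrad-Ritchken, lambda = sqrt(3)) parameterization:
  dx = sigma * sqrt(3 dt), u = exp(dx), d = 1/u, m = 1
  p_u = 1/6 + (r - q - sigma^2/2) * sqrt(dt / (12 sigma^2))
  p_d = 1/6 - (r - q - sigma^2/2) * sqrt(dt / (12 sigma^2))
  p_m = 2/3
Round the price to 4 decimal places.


dt = T/N = 0.375000; dx = sigma*sqrt(3*dt) = 0.519723
u = exp(dx) = 1.681563; d = 1/u = 0.594685
p_u = 0.125882, p_m = 0.666667, p_d = 0.207452
Discount per step: exp(-r*dt) = 0.997378
Stock lattice S(k, j) with j the centered position index:
  k=0: S(0,+0) = 27.8000
  k=1: S(1,-1) = 16.5322; S(1,+0) = 27.8000; S(1,+1) = 46.7474
  k=2: S(2,-2) = 9.8315; S(2,-1) = 16.5322; S(2,+0) = 27.8000; S(2,+1) = 46.7474; S(2,+2) = 78.6087
Terminal payoffs V(N, j) = max(K - S_T, 0):
  V(2,-2) = 22.418524; V(2,-1) = 15.717758; V(2,+0) = 4.450000; V(2,+1) = 0.000000; V(2,+2) = 0.000000
Backward induction: V(k, j) = exp(-r*dt) * [p_u * V(k+1, j+1) + p_m * V(k+1, j) + p_d * V(k+1, j-1)]
  V(1,-1) = exp(-r*dt) * [p_u*4.450000 + p_m*15.717758 + p_d*22.418524] = 15.648307
  V(1,+0) = exp(-r*dt) * [p_u*0.000000 + p_m*4.450000 + p_d*15.717758] = 6.211015
  V(1,+1) = exp(-r*dt) * [p_u*0.000000 + p_m*0.000000 + p_d*4.450000] = 0.920739
  V(0,+0) = exp(-r*dt) * [p_u*0.920739 + p_m*6.211015 + p_d*15.648307] = 7.483178

Answer: Price = V(0,0) = 7.4832


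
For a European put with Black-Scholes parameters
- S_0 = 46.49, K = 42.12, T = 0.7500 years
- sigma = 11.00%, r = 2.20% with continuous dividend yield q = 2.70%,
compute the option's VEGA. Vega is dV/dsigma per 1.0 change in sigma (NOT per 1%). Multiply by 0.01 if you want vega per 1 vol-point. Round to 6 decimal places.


Answer: Vega = 9.122254

Derivation:
d1 = 1.0445006264; d2 = 0.9492378319
phi(d1) = 0.2312099024; exp(-qT) = 0.9799536543; exp(-rT) = 0.9836353794
Vega = S * exp(-qT) * phi(d1) * sqrt(T) = 46.4900 * 0.9799536543 * 0.2312099024 * 0.8660254038 = 9.122254


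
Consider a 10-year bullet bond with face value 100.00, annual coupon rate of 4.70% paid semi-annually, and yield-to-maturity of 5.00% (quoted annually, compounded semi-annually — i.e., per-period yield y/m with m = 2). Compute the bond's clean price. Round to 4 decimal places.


Coupon per period c = face * coupon_rate / m = 2.350000
Periods per year m = 2; per-period yield y/m = 0.025000
Number of cashflows N = 20
Cashflows (t years, CF_t, discount factor 1/(1+y/m)^(m*t), PV):
  t = 0.5000: CF_t = 2.350000, DF = 0.975610, PV = 2.292683
  t = 1.0000: CF_t = 2.350000, DF = 0.951814, PV = 2.236764
  t = 1.5000: CF_t = 2.350000, DF = 0.928599, PV = 2.182209
  t = 2.0000: CF_t = 2.350000, DF = 0.905951, PV = 2.128984
  t = 2.5000: CF_t = 2.350000, DF = 0.883854, PV = 2.077058
  t = 3.0000: CF_t = 2.350000, DF = 0.862297, PV = 2.026398
  t = 3.5000: CF_t = 2.350000, DF = 0.841265, PV = 1.976973
  t = 4.0000: CF_t = 2.350000, DF = 0.820747, PV = 1.928754
  t = 4.5000: CF_t = 2.350000, DF = 0.800728, PV = 1.881712
  t = 5.0000: CF_t = 2.350000, DF = 0.781198, PV = 1.835816
  t = 5.5000: CF_t = 2.350000, DF = 0.762145, PV = 1.791040
  t = 6.0000: CF_t = 2.350000, DF = 0.743556, PV = 1.747356
  t = 6.5000: CF_t = 2.350000, DF = 0.725420, PV = 1.704738
  t = 7.0000: CF_t = 2.350000, DF = 0.707727, PV = 1.663159
  t = 7.5000: CF_t = 2.350000, DF = 0.690466, PV = 1.622594
  t = 8.0000: CF_t = 2.350000, DF = 0.673625, PV = 1.583019
  t = 8.5000: CF_t = 2.350000, DF = 0.657195, PV = 1.544408
  t = 9.0000: CF_t = 2.350000, DF = 0.641166, PV = 1.506740
  t = 9.5000: CF_t = 2.350000, DF = 0.625528, PV = 1.469990
  t = 10.0000: CF_t = 102.350000, DF = 0.610271, PV = 62.461231
Price P = sum_t PV_t = 97.661626

Answer: Price = 97.6616


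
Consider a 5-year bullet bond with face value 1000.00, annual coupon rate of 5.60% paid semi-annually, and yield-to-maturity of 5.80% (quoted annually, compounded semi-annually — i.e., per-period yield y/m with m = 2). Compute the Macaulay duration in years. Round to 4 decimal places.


Coupon per period c = face * coupon_rate / m = 28.000000
Periods per year m = 2; per-period yield y/m = 0.029000
Number of cashflows N = 10
Cashflows (t years, CF_t, discount factor 1/(1+y/m)^(m*t), PV):
  t = 0.5000: CF_t = 28.000000, DF = 0.971817, PV = 27.210884
  t = 1.0000: CF_t = 28.000000, DF = 0.944429, PV = 26.444008
  t = 1.5000: CF_t = 28.000000, DF = 0.917812, PV = 25.698745
  t = 2.0000: CF_t = 28.000000, DF = 0.891946, PV = 24.974484
  t = 2.5000: CF_t = 28.000000, DF = 0.866808, PV = 24.270636
  t = 3.0000: CF_t = 28.000000, DF = 0.842379, PV = 23.586624
  t = 3.5000: CF_t = 28.000000, DF = 0.818639, PV = 22.921889
  t = 4.0000: CF_t = 28.000000, DF = 0.795567, PV = 22.275888
  t = 4.5000: CF_t = 28.000000, DF = 0.773146, PV = 21.648094
  t = 5.0000: CF_t = 1028.000000, DF = 0.751357, PV = 772.394846
Price P = sum_t PV_t = 991.426098
Macaulay numerator sum_t t * PV_t:
  t * PV_t at t = 0.5000: 13.605442
  t * PV_t at t = 1.0000: 26.444008
  t * PV_t at t = 1.5000: 38.548117
  t * PV_t at t = 2.0000: 49.948969
  t * PV_t at t = 2.5000: 60.676590
  t * PV_t at t = 3.0000: 70.759872
  t * PV_t at t = 3.5000: 80.226612
  t * PV_t at t = 4.0000: 89.103554
  t * PV_t at t = 4.5000: 97.416422
  t * PV_t at t = 5.0000: 3861.974229
Macaulay duration D = (sum_t t * PV_t) / P = 4388.703814 / 991.426098 = 4.426658

Answer: Macaulay duration = 4.4267 years


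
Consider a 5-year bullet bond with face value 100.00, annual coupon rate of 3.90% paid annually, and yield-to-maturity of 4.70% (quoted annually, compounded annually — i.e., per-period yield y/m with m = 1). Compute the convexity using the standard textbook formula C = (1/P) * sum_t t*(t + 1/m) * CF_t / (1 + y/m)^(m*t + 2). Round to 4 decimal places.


Coupon per period c = face * coupon_rate / m = 3.900000
Periods per year m = 1; per-period yield y/m = 0.047000
Number of cashflows N = 5
Cashflows (t years, CF_t, discount factor 1/(1+y/m)^(m*t), PV):
  t = 1.0000: CF_t = 3.900000, DF = 0.955110, PV = 3.724928
  t = 2.0000: CF_t = 3.900000, DF = 0.912235, PV = 3.557716
  t = 3.0000: CF_t = 3.900000, DF = 0.871284, PV = 3.398009
  t = 4.0000: CF_t = 3.900000, DF = 0.832172, PV = 3.245472
  t = 5.0000: CF_t = 103.900000, DF = 0.794816, PV = 82.581381
Price P = sum_t PV_t = 96.507506
Convexity numerator sum_t t*(t + 1/m) * CF_t / (1+y/m)^(m*t + 2):
  t = 1.0000: term = 6.796019
  t = 2.0000: term = 19.472833
  t = 3.0000: term = 37.197388
  t = 4.0000: term = 59.212652
  t = 5.0000: term = 2260.008281
Convexity = (1/P) * sum = 2382.687172 / 96.507506 = 24.689138

Answer: Convexity = 24.6891


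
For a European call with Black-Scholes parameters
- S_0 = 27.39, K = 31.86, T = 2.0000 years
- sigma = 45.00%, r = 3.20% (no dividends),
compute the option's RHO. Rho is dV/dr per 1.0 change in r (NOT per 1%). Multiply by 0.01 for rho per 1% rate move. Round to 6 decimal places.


Answer: Rho = 19.394705

Derivation:
d1 = 0.1812183925; d2 = -0.4551777106
phi(d1) = 0.3924451149; exp(-qT) = 1.0000000000; exp(-rT) = 0.9380049995
N(d2) = 0.3244906973
Rho = K*T*exp(-rT)*N(d2) = 31.8600 * 2.0000 * 0.9380049995 * 0.3244906973 = 19.394705


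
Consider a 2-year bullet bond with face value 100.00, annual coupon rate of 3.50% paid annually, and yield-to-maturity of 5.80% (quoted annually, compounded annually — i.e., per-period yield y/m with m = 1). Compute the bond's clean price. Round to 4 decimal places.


Coupon per period c = face * coupon_rate / m = 3.500000
Periods per year m = 1; per-period yield y/m = 0.058000
Number of cashflows N = 2
Cashflows (t years, CF_t, discount factor 1/(1+y/m)^(m*t), PV):
  t = 1.0000: CF_t = 3.500000, DF = 0.945180, PV = 3.308129
  t = 2.0000: CF_t = 103.500000, DF = 0.893364, PV = 92.463220
Price P = sum_t PV_t = 95.771349

Answer: Price = 95.7713


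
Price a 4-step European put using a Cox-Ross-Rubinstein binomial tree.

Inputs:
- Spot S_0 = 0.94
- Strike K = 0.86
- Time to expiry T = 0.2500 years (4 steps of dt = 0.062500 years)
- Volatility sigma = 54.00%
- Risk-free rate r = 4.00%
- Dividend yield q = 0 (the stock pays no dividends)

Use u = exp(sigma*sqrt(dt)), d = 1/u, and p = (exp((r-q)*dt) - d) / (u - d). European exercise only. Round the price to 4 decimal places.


dt = T/N = 0.062500
u = exp(sigma*sqrt(dt)) = 1.144537; d = 1/u = 0.873716
p = (exp((r-q)*dt) - d) / (u - d) = 0.475544
Discount per step: exp(-r*dt) = 0.997503
Stock lattice S(k, i) with i counting down-moves:
  k=0: S(0,0) = 0.9400
  k=1: S(1,0) = 1.0759; S(1,1) = 0.8213
  k=2: S(2,0) = 1.2314; S(2,1) = 0.9400; S(2,2) = 0.7176
  k=3: S(3,0) = 1.4093; S(3,1) = 1.0759; S(3,2) = 0.8213; S(3,3) = 0.6270
  k=4: S(4,0) = 1.6130; S(4,1) = 1.2314; S(4,2) = 0.9400; S(4,3) = 0.7176; S(4,4) = 0.5478
Terminal payoffs V(N, i) = max(K - S_T, 0):
  V(4,0) = 0.000000; V(4,1) = 0.000000; V(4,2) = 0.000000; V(4,3) = 0.142423; V(4,4) = 0.312217
Backward induction: V(k, i) = exp(-r*dt) * [p * V(k+1, i) + (1-p) * V(k+1, i+1)].
  V(3,0) = exp(-r*dt) * [p*0.000000 + (1-p)*0.000000] = 0.000000
  V(3,1) = exp(-r*dt) * [p*0.000000 + (1-p)*0.000000] = 0.000000
  V(3,2) = exp(-r*dt) * [p*0.000000 + (1-p)*0.142423] = 0.074508
  V(3,3) = exp(-r*dt) * [p*0.142423 + (1-p)*0.312217] = 0.230894
  V(2,0) = exp(-r*dt) * [p*0.000000 + (1-p)*0.000000] = 0.000000
  V(2,1) = exp(-r*dt) * [p*0.000000 + (1-p)*0.074508] = 0.038979
  V(2,2) = exp(-r*dt) * [p*0.074508 + (1-p)*0.230894] = 0.156135
  V(1,0) = exp(-r*dt) * [p*0.000000 + (1-p)*0.038979] = 0.020392
  V(1,1) = exp(-r*dt) * [p*0.038979 + (1-p)*0.156135] = 0.100171
  V(0,0) = exp(-r*dt) * [p*0.020392 + (1-p)*0.100171] = 0.062077

Answer: Price = V(0,0) = 0.0621


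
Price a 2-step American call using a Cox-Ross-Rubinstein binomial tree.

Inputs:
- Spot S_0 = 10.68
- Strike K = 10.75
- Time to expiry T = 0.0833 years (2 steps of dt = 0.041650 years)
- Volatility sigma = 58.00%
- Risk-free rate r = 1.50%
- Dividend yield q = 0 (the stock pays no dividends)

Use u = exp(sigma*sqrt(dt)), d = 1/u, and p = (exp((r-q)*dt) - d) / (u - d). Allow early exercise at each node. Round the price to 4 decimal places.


Answer: Price = V(0,0) = 0.6220

Derivation:
dt = T/N = 0.041650
u = exp(sigma*sqrt(dt)) = 1.125659; d = 1/u = 0.888369
p = (exp((r-q)*dt) - d) / (u - d) = 0.473076
Discount per step: exp(-r*dt) = 0.999375
Stock lattice S(k, i) with i counting down-moves:
  k=0: S(0,0) = 10.6800
  k=1: S(1,0) = 12.0220; S(1,1) = 9.4878
  k=2: S(2,0) = 13.5327; S(2,1) = 10.6800; S(2,2) = 8.4286
Terminal payoffs V(N, i) = max(S_T - K, 0):
  V(2,0) = 2.782707; V(2,1) = 0.000000; V(2,2) = 0.000000
Backward induction: V(k, i) = exp(-r*dt) * [p * V(k+1, i) + (1-p) * V(k+1, i+1)]; then take max(V_cont, immediate exercise) for American.
  V(1,0) = exp(-r*dt) * [p*2.782707 + (1-p)*0.000000] = 1.315610; exercise = 1.272034; V(1,0) = max -> 1.315610
  V(1,1) = exp(-r*dt) * [p*0.000000 + (1-p)*0.000000] = 0.000000; exercise = 0.000000; V(1,1) = max -> 0.000000
  V(0,0) = exp(-r*dt) * [p*1.315610 + (1-p)*0.000000] = 0.621995; exercise = 0.000000; V(0,0) = max -> 0.621995


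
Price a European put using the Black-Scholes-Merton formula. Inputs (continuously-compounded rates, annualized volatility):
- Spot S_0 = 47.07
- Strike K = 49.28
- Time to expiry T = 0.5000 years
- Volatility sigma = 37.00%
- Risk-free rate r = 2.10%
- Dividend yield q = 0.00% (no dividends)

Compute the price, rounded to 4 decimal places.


Answer: Price = 5.8801

Derivation:
d1 = (ln(S/K) + (r - q + 0.5*sigma^2) * T) / (sigma * sqrt(T)) = -0.00442406
d2 = d1 - sigma * sqrt(T) = -0.26605357
exp(-rT) = 0.98955493; exp(-qT) = 1.00000000
P = K * exp(-rT) * N(-d2) - S_0 * exp(-qT) * N(-d1)
N(-d1) = 0.50176494; N(-d2) = 0.60490102
P = 49.2800 * 0.98955493 * 0.60490102 - 47.0700 * 1.00000000 * 0.50176494 = 5.8801


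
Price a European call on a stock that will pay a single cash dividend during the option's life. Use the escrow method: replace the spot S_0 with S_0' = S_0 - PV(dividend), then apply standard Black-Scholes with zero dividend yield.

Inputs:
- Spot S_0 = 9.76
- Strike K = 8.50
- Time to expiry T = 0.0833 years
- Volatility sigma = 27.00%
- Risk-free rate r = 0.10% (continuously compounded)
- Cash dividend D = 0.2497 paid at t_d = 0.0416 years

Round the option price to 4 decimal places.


PV(D) = D * exp(-r * t_d) = 0.2497 * 0.99995840 = 0.24968961
S_0' = S_0 - PV(D) = 9.7600 - 0.24968961 = 9.51031039
d1 = (ln(S_0'/K) + (r + sigma^2/2)*T) / (sigma*sqrt(T)) = 1.48126305
d2 = d1 - sigma*sqrt(T) = 1.40333635
exp(-rT) = 0.99991670
N(d1) = 0.93073175; N(d2) = 0.91974172
C = S_0' * N(d1) - K * exp(-rT) * N(d2) = 9.51031039 * 0.93073175 - 8.5000 * 0.99991670 * 0.91974172 = 1.0344

Answer: Price = 1.0344


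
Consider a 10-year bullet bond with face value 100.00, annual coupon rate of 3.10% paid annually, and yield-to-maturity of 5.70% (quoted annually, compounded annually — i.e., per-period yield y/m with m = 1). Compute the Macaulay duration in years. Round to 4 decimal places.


Answer: Macaulay duration = 8.5770 years

Derivation:
Coupon per period c = face * coupon_rate / m = 3.100000
Periods per year m = 1; per-period yield y/m = 0.057000
Number of cashflows N = 10
Cashflows (t years, CF_t, discount factor 1/(1+y/m)^(m*t), PV):
  t = 1.0000: CF_t = 3.100000, DF = 0.946074, PV = 2.932829
  t = 2.0000: CF_t = 3.100000, DF = 0.895056, PV = 2.774672
  t = 3.0000: CF_t = 3.100000, DF = 0.846789, PV = 2.625045
  t = 4.0000: CF_t = 3.100000, DF = 0.801125, PV = 2.483486
  t = 5.0000: CF_t = 3.100000, DF = 0.757923, PV = 2.349561
  t = 6.0000: CF_t = 3.100000, DF = 0.717051, PV = 2.222858
  t = 7.0000: CF_t = 3.100000, DF = 0.678383, PV = 2.102988
  t = 8.0000: CF_t = 3.100000, DF = 0.641801, PV = 1.989582
  t = 9.0000: CF_t = 3.100000, DF = 0.607191, PV = 1.882291
  t = 10.0000: CF_t = 103.100000, DF = 0.574447, PV = 59.225508
Price P = sum_t PV_t = 80.588820
Macaulay numerator sum_t t * PV_t:
  t * PV_t at t = 1.0000: 2.932829
  t * PV_t at t = 2.0000: 5.549345
  t * PV_t at t = 3.0000: 7.875135
  t * PV_t at t = 4.0000: 9.933945
  t * PV_t at t = 5.0000: 11.747806
  t * PV_t at t = 6.0000: 13.337150
  t * PV_t at t = 7.0000: 14.720916
  t * PV_t at t = 8.0000: 15.916654
  t * PV_t at t = 9.0000: 16.940621
  t * PV_t at t = 10.0000: 592.255077
Macaulay duration D = (sum_t t * PV_t) / P = 691.209476 / 80.588820 = 8.576990


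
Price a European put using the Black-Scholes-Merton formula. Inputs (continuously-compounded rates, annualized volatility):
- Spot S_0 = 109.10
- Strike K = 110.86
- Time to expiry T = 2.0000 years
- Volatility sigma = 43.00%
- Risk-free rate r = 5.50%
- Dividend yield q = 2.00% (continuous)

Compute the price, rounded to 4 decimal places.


Answer: Price = 21.7235

Derivation:
d1 = (ln(S/K) + (r - q + 0.5*sigma^2) * T) / (sigma * sqrt(T)) = 0.39285003
d2 = d1 - sigma * sqrt(T) = -0.21526181
exp(-rT) = 0.89583414; exp(-qT) = 0.96078944
P = K * exp(-rT) * N(-d2) - S_0 * exp(-qT) * N(-d1)
N(-d1) = 0.34721513; N(-d2) = 0.58521840
P = 110.8600 * 0.89583414 * 0.58521840 - 109.1000 * 0.96078944 * 0.34721513 = 21.7235


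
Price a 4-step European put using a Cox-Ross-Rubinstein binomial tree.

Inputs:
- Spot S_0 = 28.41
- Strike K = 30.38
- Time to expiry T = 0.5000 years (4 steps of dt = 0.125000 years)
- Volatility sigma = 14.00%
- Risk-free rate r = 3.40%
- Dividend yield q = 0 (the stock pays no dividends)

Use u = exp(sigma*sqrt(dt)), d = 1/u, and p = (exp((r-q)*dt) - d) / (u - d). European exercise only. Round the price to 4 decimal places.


Answer: Price = V(0,0) = 2.0612

Derivation:
dt = T/N = 0.125000
u = exp(sigma*sqrt(dt)) = 1.050743; d = 1/u = 0.951708
p = (exp((r-q)*dt) - d) / (u - d) = 0.530633
Discount per step: exp(-r*dt) = 0.995759
Stock lattice S(k, i) with i counting down-moves:
  k=0: S(0,0) = 28.4100
  k=1: S(1,0) = 29.8516; S(1,1) = 27.0380
  k=2: S(2,0) = 31.3664; S(2,1) = 28.4100; S(2,2) = 25.7323
  k=3: S(3,0) = 32.9580; S(3,1) = 29.8516; S(3,2) = 27.0380; S(3,3) = 24.4896
  k=4: S(4,0) = 34.6304; S(4,1) = 31.3664; S(4,2) = 28.4100; S(4,3) = 25.7323; S(4,4) = 23.3069
Terminal payoffs V(N, i) = max(K - S_T, 0):
  V(4,0) = 0.000000; V(4,1) = 0.000000; V(4,2) = 1.970000; V(4,3) = 4.647720; V(4,4) = 7.073057
Backward induction: V(k, i) = exp(-r*dt) * [p * V(k+1, i) + (1-p) * V(k+1, i+1)].
  V(3,0) = exp(-r*dt) * [p*0.000000 + (1-p)*0.000000] = 0.000000
  V(3,1) = exp(-r*dt) * [p*0.000000 + (1-p)*1.970000] = 0.920731
  V(3,2) = exp(-r*dt) * [p*1.970000 + (1-p)*4.647720] = 3.213147
  V(3,3) = exp(-r*dt) * [p*4.647720 + (1-p)*7.073057] = 5.761553
  V(2,0) = exp(-r*dt) * [p*0.000000 + (1-p)*0.920731] = 0.430327
  V(2,1) = exp(-r*dt) * [p*0.920731 + (1-p)*3.213147] = 1.988246
  V(2,2) = exp(-r*dt) * [p*3.213147 + (1-p)*5.761553] = 4.390584
  V(1,0) = exp(-r*dt) * [p*0.430327 + (1-p)*1.988246] = 1.156636
  V(1,1) = exp(-r*dt) * [p*1.988246 + (1-p)*4.390584] = 3.102609
  V(0,0) = exp(-r*dt) * [p*1.156636 + (1-p)*3.102609] = 2.061232


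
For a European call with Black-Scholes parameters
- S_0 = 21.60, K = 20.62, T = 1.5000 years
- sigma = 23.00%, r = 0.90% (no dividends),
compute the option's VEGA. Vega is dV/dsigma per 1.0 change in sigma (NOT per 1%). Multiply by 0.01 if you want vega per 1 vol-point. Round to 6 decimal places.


Answer: Vega = 9.914218

Derivation:
d1 = 0.3536027875; d2 = 0.0719114670
phi(d1) = 0.3747650439; exp(-qT) = 1.0000000000; exp(-rT) = 0.9865907163
Vega = S * exp(-qT) * phi(d1) * sqrt(T) = 21.6000 * 1.0000000000 * 0.3747650439 * 1.2247448714 = 9.914218


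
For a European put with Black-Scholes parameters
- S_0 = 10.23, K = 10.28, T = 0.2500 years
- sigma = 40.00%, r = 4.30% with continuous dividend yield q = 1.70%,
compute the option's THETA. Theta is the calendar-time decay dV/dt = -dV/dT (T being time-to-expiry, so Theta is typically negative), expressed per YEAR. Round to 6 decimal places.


d1 = 0.1081215997; d2 = -0.0918784003
phi(d1) = 0.3966172087; exp(-qT) = 0.9957590185; exp(-rT) = 0.9893075748
Theta = -S*exp(-qT)*phi(d1)*sigma/(2*sqrt(T)) + r*K*exp(-rT)*N(-d2) - q*S*exp(-qT)*N(-d1)
N(-d1) = 0.4569496173; N(-d2) = 0.5366026735; sqrt(T) = 0.5000000000
Term 1 = -10.2300 * 0.9957590185 * 0.3966172087 * 0.4000 / (2 * 0.5000000000) = -1.6160746848
Term 2 = 0.0430 * 10.2800 * 0.9893075748 * 0.5366026735 = 0.2346636042
Term 3 = -0.0170 * 10.2300 * 0.9957590185 * 0.4569496173 = -0.0791310852
Theta = -1.6160746848 + (0.2346636042) + (-0.0791310852) = -1.460542

Answer: Theta = -1.460542


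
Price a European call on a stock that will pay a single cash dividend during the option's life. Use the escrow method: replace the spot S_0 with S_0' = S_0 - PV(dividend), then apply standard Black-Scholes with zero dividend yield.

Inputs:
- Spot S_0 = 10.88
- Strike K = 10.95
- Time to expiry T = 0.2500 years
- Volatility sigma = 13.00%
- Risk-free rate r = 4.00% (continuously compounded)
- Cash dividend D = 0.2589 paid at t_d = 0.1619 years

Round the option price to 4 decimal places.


PV(D) = D * exp(-r * t_d) = 0.2589 * 0.99354492 = 0.25722878
S_0' = S_0 - PV(D) = 10.8800 - 0.25722878 = 10.62277122
d1 = (ln(S_0'/K) + (r + sigma^2/2)*T) / (sigma*sqrt(T)) = -0.28041586
d2 = d1 - sigma*sqrt(T) = -0.34541586
exp(-rT) = 0.99004983
N(d1) = 0.38957923; N(d2) = 0.36489088
C = S_0' * N(d1) - K * exp(-rT) * N(d2) = 10.62277122 * 0.38957923 - 10.9500 * 0.99004983 * 0.36489088 = 0.1826

Answer: Price = 0.1826


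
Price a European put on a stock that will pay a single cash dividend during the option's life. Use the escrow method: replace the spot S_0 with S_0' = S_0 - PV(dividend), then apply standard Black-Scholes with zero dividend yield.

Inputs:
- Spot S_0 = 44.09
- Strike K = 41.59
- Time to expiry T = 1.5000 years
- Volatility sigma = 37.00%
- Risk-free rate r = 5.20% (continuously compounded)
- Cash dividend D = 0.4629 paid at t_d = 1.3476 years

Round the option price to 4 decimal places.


PV(D) = D * exp(-r * t_d) = 0.4629 * 0.93232371 = 0.43157264
S_0' = S_0 - PV(D) = 44.0900 - 0.43157264 = 43.65842736
d1 = (ln(S_0'/K) + (r + sigma^2/2)*T) / (sigma*sqrt(T)) = 0.50581208
d2 = d1 - sigma*sqrt(T) = 0.05265647
exp(-rT) = 0.92496443
N(-d1) = 0.30649429; N(-d2) = 0.47900281
P = K * exp(-rT) * N(-d2) - S_0' * N(-d1) = 41.5900 * 0.92496443 * 0.47900281 - 43.65842736 * 0.30649429 = 5.0458

Answer: Price = 5.0458


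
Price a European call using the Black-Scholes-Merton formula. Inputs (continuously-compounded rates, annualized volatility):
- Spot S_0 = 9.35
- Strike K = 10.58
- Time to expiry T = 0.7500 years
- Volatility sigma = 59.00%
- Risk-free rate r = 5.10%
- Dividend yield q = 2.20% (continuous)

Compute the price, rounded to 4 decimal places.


d1 = (ln(S/K) + (r - q + 0.5*sigma^2) * T) / (sigma * sqrt(T)) = 0.05616623
d2 = d1 - sigma * sqrt(T) = -0.45478876
exp(-rT) = 0.96247229; exp(-qT) = 0.98363538
C = S_0 * exp(-qT) * N(d1) - K * exp(-rT) * N(d2)
N(d1) = 0.52239531; N(d2) = 0.32463061
C = 9.3500 * 0.98363538 * 0.52239531 - 10.5800 * 0.96247229 * 0.32463061 = 1.4988

Answer: Price = 1.4988


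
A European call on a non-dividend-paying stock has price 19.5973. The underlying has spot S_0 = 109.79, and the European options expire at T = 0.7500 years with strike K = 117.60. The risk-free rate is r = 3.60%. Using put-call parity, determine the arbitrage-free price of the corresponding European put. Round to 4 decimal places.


Put-call parity: C - P = S_0 * exp(-qT) - K * exp(-rT).
S_0 * exp(-qT) = 109.7900 * 1.00000000 = 109.79000000
K * exp(-rT) = 117.6000 * 0.97336124 = 114.46728200
P = C - S*exp(-qT) + K*exp(-rT)
P = 19.5973 - 109.79000000 + 114.46728200 = 24.2746

Answer: Put price = 24.2746


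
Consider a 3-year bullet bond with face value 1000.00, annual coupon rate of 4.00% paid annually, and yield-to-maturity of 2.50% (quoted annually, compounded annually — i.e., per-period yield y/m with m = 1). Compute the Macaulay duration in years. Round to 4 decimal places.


Coupon per period c = face * coupon_rate / m = 40.000000
Periods per year m = 1; per-period yield y/m = 0.025000
Number of cashflows N = 3
Cashflows (t years, CF_t, discount factor 1/(1+y/m)^(m*t), PV):
  t = 1.0000: CF_t = 40.000000, DF = 0.975610, PV = 39.024390
  t = 2.0000: CF_t = 40.000000, DF = 0.951814, PV = 38.072576
  t = 3.0000: CF_t = 1040.000000, DF = 0.928599, PV = 965.743387
Price P = sum_t PV_t = 1042.840353
Macaulay numerator sum_t t * PV_t:
  t * PV_t at t = 1.0000: 39.024390
  t * PV_t at t = 2.0000: 76.145152
  t * PV_t at t = 3.0000: 2897.230162
Macaulay duration D = (sum_t t * PV_t) / P = 3012.399704 / 1042.840353 = 2.888649

Answer: Macaulay duration = 2.8886 years


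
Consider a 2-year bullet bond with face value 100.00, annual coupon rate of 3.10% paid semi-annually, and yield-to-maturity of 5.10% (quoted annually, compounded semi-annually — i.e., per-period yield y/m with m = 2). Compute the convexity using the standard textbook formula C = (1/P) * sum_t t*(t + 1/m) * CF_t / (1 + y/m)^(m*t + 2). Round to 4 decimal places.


Coupon per period c = face * coupon_rate / m = 1.550000
Periods per year m = 2; per-period yield y/m = 0.025500
Number of cashflows N = 4
Cashflows (t years, CF_t, discount factor 1/(1+y/m)^(m*t), PV):
  t = 0.5000: CF_t = 1.550000, DF = 0.975134, PV = 1.511458
  t = 1.0000: CF_t = 1.550000, DF = 0.950886, PV = 1.473874
  t = 1.5000: CF_t = 1.550000, DF = 0.927242, PV = 1.437225
  t = 2.0000: CF_t = 101.550000, DF = 0.904185, PV = 91.819996
Price P = sum_t PV_t = 96.242553
Convexity numerator sum_t t*(t + 1/m) * CF_t / (1+y/m)^(m*t + 2):
  t = 0.5000: term = 0.718612
  t = 1.0000: term = 2.102230
  t = 1.5000: term = 4.099913
  t = 2.0000: term = 436.551961
Convexity = (1/P) * sum = 443.472717 / 96.242553 = 4.607865

Answer: Convexity = 4.6079


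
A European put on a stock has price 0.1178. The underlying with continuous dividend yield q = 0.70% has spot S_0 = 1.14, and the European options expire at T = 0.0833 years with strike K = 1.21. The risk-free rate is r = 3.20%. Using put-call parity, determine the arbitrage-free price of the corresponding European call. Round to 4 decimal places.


Answer: Call price = 0.0504

Derivation:
Put-call parity: C - P = S_0 * exp(-qT) - K * exp(-rT).
S_0 * exp(-qT) = 1.1400 * 0.99941707 = 1.13933546
K * exp(-rT) = 1.2100 * 0.99733795 = 1.20677892
C = P + S*exp(-qT) - K*exp(-rT)
C = 0.1178 + 1.13933546 - 1.20677892 = 0.0504


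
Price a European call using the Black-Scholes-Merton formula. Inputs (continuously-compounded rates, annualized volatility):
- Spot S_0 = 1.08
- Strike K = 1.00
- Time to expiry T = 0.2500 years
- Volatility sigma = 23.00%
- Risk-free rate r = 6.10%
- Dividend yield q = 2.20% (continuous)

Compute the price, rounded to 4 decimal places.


d1 = (ln(S/K) + (r - q + 0.5*sigma^2) * T) / (sigma * sqrt(T)) = 0.81150905
d2 = d1 - sigma * sqrt(T) = 0.69650905
exp(-rT) = 0.98486569; exp(-qT) = 0.99451510
C = S_0 * exp(-qT) * N(d1) - K * exp(-rT) * N(d2)
N(d1) = 0.79146330; N(d2) = 0.75694496
C = 1.0800 * 0.99451510 * 0.79146330 - 1.0000 * 0.98486569 * 0.75694496 = 0.1046

Answer: Price = 0.1046


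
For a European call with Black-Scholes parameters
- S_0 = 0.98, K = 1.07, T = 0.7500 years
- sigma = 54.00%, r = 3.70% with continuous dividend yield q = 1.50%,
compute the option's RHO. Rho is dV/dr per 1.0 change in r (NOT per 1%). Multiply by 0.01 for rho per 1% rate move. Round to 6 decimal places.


Answer: Rho = 0.272870

Derivation:
d1 = 0.0812324221; d2 = -0.3864212960
phi(d1) = 0.3976281979; exp(-qT) = 0.9888130446; exp(-rT) = 0.9726314943
N(d2) = 0.3495923404
Rho = K*T*exp(-rT)*N(d2) = 1.0700 * 0.7500 * 0.9726314943 * 0.3495923404 = 0.272870


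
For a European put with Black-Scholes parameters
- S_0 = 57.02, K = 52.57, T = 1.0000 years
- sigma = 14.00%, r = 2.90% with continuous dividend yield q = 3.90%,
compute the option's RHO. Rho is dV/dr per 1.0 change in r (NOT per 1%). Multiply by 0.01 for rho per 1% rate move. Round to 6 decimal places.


d1 = 0.5789747761; d2 = 0.4389747761
phi(d1) = 0.3373803234; exp(-qT) = 0.9617507091; exp(-rT) = 0.9714164645
N(-d2) = 0.3303399067
Rho = -K*T*exp(-rT)*N(-d2) = -52.5700 * 1.0000 * 0.9714164645 * 0.3303399067 = -16.869588

Answer: Rho = -16.869588


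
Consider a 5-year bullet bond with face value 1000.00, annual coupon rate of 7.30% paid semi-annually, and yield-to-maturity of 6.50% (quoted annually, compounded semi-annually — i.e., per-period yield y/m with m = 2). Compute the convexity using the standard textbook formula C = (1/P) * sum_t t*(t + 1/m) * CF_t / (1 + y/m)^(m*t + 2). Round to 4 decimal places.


Answer: Convexity = 20.9744

Derivation:
Coupon per period c = face * coupon_rate / m = 36.500000
Periods per year m = 2; per-period yield y/m = 0.032500
Number of cashflows N = 10
Cashflows (t years, CF_t, discount factor 1/(1+y/m)^(m*t), PV):
  t = 0.5000: CF_t = 36.500000, DF = 0.968523, PV = 35.351090
  t = 1.0000: CF_t = 36.500000, DF = 0.938037, PV = 34.238343
  t = 1.5000: CF_t = 36.500000, DF = 0.908510, PV = 33.160623
  t = 2.0000: CF_t = 36.500000, DF = 0.879913, PV = 32.116826
  t = 2.5000: CF_t = 36.500000, DF = 0.852216, PV = 31.105885
  t = 3.0000: CF_t = 36.500000, DF = 0.825391, PV = 30.126765
  t = 3.5000: CF_t = 36.500000, DF = 0.799410, PV = 29.178465
  t = 4.0000: CF_t = 36.500000, DF = 0.774247, PV = 28.260015
  t = 4.5000: CF_t = 36.500000, DF = 0.749876, PV = 27.370474
  t = 5.0000: CF_t = 1036.500000, DF = 0.726272, PV = 752.781094
Price P = sum_t PV_t = 1033.689580
Convexity numerator sum_t t*(t + 1/m) * CF_t / (1+y/m)^(m*t + 2):
  t = 0.5000: term = 16.580312
  t = 1.0000: term = 48.175239
  t = 1.5000: term = 93.317655
  t = 2.0000: term = 150.633826
  t = 2.5000: term = 218.838488
  t = 3.0000: term = 296.730153
  t = 3.5000: term = 383.186639
  t = 4.0000: term = 477.160809
  t = 4.5000: term = 577.676524
  t = 5.0000: term = 19418.750256
Convexity = (1/P) * sum = 21681.049901 / 1033.689580 = 20.974430
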